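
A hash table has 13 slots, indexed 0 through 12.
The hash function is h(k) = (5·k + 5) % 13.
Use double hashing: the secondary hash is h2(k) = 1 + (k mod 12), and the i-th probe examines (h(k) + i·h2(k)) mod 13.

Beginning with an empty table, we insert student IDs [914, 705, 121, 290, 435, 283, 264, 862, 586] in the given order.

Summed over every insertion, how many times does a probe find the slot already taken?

914 hashes to 12; slot 12 is free -> place at 12.
705 hashes to 7; slot 7 is free -> place at 7.
121 hashes to 12, h2=2; 12 taken -> place at 1.
290 hashes to 12, h2=3; 12 taken -> place at 2.
435 hashes to 9; slot 9 is free -> place at 9.
283 hashes to 3; slot 3 is free -> place at 3.
264 hashes to 12, h2=1; 12 taken -> place at 0.
862 hashes to 12, h2=11; 12 taken -> place at 10.
586 hashes to 10, h2=11; 10 taken -> place at 8.
Table: [264, 121, 290, 283, ∅, ∅, ∅, 705, 586, 435, 862, ∅, 914]

5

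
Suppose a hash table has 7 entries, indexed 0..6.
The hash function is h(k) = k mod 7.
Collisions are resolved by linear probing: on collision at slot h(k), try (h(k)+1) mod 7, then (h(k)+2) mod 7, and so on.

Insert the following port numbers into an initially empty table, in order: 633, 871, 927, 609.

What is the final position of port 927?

5

Insert 633: h=3, slot 3 empty → index 3.
Insert 871: h=3, slot 3 occupied → index 4.
Insert 927: h=3, slots 3,4 occupied → index 5.
Insert 609: h=0, slot 0 empty → index 0.
Table: [609, -, -, 633, 871, 927, -]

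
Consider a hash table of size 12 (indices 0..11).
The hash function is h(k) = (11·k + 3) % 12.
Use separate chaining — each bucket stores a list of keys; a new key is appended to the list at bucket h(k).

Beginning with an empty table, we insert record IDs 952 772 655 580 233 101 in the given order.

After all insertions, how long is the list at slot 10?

2

Insert 952: h=11, bucket 11 empty -> new chain.
Insert 772: h=11, bucket 11 nonempty -> append to chain.
Insert 655: h=8, bucket 8 empty -> new chain.
Insert 580: h=11, bucket 11 nonempty -> append to chain.
Insert 233: h=10, bucket 10 empty -> new chain.
Insert 101: h=10, bucket 10 nonempty -> append to chain.
Final buckets:
0: —
1: —
2: —
3: —
4: —
5: —
6: —
7: —
8: 655
9: —
10: 233 -> 101
11: 952 -> 772 -> 580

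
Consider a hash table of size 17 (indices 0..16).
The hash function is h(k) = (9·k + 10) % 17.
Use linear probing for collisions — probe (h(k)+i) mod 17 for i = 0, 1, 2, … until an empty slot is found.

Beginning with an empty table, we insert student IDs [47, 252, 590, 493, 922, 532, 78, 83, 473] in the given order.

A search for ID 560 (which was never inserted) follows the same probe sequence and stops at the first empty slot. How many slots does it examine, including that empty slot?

2

Insert 47: h=8, slot 8 empty → index 8.
Insert 252: h=0, slot 0 empty → index 0.
Insert 590: h=16, slot 16 empty → index 16.
Insert 493: h=10, slot 10 empty → index 10.
Insert 922: h=12, slot 12 empty → index 12.
Insert 532: h=4, slot 4 empty → index 4.
Insert 78: h=15, slot 15 empty → index 15.
Insert 83: h=9, slot 9 empty → index 9.
Insert 473: h=0, slot 0 occupied → index 1.
Table: [252, 473, _, _, 532, _, _, _, 47, 83, 493, _, 922, _, _, 78, 590]
Lookup 560: h=1, probe 1,2 → slot 2 empty, not found.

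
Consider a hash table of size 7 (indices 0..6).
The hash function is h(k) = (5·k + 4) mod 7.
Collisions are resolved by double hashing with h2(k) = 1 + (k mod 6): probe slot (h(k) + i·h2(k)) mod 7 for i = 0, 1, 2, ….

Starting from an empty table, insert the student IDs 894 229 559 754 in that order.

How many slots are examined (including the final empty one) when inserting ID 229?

2

894 hashes to 1; slot 1 is free => place at 1.
229 hashes to 1, h2=2; 1 taken => place at 3.
559 hashes to 6; slot 6 is free => place at 6.
754 hashes to 1, h2=5; 1,6 taken => place at 4.
Table: [., 894, ., 229, 754, ., 559]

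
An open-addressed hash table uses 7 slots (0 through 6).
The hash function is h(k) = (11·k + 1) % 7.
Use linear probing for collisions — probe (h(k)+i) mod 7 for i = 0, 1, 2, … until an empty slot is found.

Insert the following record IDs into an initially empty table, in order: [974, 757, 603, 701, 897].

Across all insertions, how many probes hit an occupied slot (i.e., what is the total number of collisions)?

10

974 hashes to 5; slot 5 is free => place at 5.
757 hashes to 5; 5 taken => place at 6.
603 hashes to 5; 5,6 taken => place at 0.
701 hashes to 5; 5,6,0 taken => place at 1.
897 hashes to 5; 5,6,0,1 taken => place at 2.
Table: [603, 701, 897, _, _, 974, 757]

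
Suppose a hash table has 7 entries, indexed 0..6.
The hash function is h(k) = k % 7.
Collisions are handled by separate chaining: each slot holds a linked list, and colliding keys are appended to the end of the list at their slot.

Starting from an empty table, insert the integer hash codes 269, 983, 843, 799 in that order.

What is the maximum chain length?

3

269 → bucket 3
983 → bucket 3 (collision)
843 → bucket 3 (collision)
799 → bucket 1
Final buckets:
0: -
1: 799
2: -
3: 269 -> 983 -> 843
4: -
5: -
6: -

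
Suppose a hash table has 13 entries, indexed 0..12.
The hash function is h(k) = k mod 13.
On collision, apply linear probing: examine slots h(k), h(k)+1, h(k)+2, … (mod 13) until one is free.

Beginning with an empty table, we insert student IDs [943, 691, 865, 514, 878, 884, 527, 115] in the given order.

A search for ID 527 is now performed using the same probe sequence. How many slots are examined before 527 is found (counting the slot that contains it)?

943 hashes to 7; slot 7 is free => place at 7.
691 hashes to 2; slot 2 is free => place at 2.
865 hashes to 7; 7 taken => place at 8.
514 hashes to 7; 7,8 taken => place at 9.
878 hashes to 7; 7,8,9 taken => place at 10.
884 hashes to 0; slot 0 is free => place at 0.
527 hashes to 7; 7,8,9,10 taken => place at 11.
115 hashes to 11; 11 taken => place at 12.
Table: [884, ., 691, ., ., ., ., 943, 865, 514, 878, 527, 115]
Lookup 527: h=7, probe 7,8,9,10,11 → found at 11.

5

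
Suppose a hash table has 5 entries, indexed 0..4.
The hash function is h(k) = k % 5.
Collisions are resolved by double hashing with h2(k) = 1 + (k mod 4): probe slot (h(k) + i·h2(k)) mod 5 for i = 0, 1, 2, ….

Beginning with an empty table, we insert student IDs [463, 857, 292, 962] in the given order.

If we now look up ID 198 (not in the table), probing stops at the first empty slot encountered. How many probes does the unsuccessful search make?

463: h=3 → slot 3
857: h=2 → slot 2
292: h=2, h2=1, probe 2,3,4 → slot 4
962: h=2, h2=3, probe 2,0 → slot 0
Table: [962, -, 857, 463, 292]
Lookup 198: h=3, h2=3, probe 3,1 → slot 1 empty, not found.

2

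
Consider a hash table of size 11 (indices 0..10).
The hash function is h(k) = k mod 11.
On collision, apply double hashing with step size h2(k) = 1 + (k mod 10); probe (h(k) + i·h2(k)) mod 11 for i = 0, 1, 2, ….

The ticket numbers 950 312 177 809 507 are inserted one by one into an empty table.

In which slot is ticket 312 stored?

7

950 hashes to 4; slot 4 is free => place at 4.
312 hashes to 4, h2=3; 4 taken => place at 7.
177 hashes to 1; slot 1 is free => place at 1.
809 hashes to 6; slot 6 is free => place at 6.
507 hashes to 1, h2=8; 1 taken => place at 9.
Table: [., 177, ., ., 950, ., 809, 312, ., 507, .]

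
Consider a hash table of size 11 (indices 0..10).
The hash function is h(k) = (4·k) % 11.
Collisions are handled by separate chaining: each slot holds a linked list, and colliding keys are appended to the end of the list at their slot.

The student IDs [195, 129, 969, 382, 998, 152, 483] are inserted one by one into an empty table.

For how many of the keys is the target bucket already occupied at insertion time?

3

195 -> bucket 10
129 -> bucket 10 (collision)
969 -> bucket 4
382 -> bucket 10 (collision)
998 -> bucket 10 (collision)
152 -> bucket 3
483 -> bucket 7
Final buckets:
0: ∅
1: ∅
2: ∅
3: 152
4: 969
5: ∅
6: ∅
7: 483
8: ∅
9: ∅
10: 195 -> 129 -> 382 -> 998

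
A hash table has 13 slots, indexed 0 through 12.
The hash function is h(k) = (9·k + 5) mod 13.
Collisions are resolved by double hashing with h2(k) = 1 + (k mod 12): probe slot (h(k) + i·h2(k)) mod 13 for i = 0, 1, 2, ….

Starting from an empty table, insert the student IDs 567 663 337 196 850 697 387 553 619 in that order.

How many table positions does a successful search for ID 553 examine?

567 hashes to 12; slot 12 is free => place at 12.
663 hashes to 5; slot 5 is free => place at 5.
337 hashes to 9; slot 9 is free => place at 9.
196 hashes to 1; slot 1 is free => place at 1.
850 hashes to 11; slot 11 is free => place at 11.
697 hashes to 12, h2=2; 12,1 taken => place at 3.
387 hashes to 4; slot 4 is free => place at 4.
553 hashes to 3, h2=2; 3,5 taken => place at 7.
619 hashes to 12, h2=8; 12,7 taken => place at 2.
Table: [—, 196, 619, 697, 387, 663, —, 553, —, 337, —, 850, 567]
Lookup 553: h=3, h2=2, probe 3,5,7 → found at 7.

3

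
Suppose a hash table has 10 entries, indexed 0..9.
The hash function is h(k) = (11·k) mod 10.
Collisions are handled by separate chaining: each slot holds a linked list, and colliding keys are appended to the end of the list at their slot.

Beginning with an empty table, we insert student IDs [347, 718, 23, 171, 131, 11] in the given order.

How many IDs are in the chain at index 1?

Insert 347: h=7, bucket 7 empty -> new chain.
Insert 718: h=8, bucket 8 empty -> new chain.
Insert 23: h=3, bucket 3 empty -> new chain.
Insert 171: h=1, bucket 1 empty -> new chain.
Insert 131: h=1, bucket 1 nonempty -> append to chain.
Insert 11: h=1, bucket 1 nonempty -> append to chain.
Final buckets:
0: —
1: 171 -> 131 -> 11
2: —
3: 23
4: —
5: —
6: —
7: 347
8: 718
9: —

3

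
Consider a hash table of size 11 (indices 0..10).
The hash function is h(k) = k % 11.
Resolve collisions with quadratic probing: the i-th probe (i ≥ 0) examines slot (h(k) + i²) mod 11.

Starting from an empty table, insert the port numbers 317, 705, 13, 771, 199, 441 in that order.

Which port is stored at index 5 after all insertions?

317: h=9 -> slot 9
705: h=1 -> slot 1
13: h=2 -> slot 2
771: h=1, probe 1,2,5 -> slot 5
199: h=1, probe 1,2,5,10 -> slot 10
441: h=1, probe 1,2,5,10,6 -> slot 6
Table: [∅, 705, 13, ∅, ∅, 771, 441, ∅, ∅, 317, 199]

771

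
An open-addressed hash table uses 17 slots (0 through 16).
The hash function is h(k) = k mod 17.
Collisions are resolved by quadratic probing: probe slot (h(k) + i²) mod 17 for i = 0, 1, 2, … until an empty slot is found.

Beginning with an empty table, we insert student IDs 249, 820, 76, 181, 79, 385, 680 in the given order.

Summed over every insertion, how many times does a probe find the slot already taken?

Insert 249: h=11, slot 11 empty => index 11.
Insert 820: h=4, slot 4 empty => index 4.
Insert 76: h=8, slot 8 empty => index 8.
Insert 181: h=11, slot 11 occupied => index 12.
Insert 79: h=11, slots 11,12 occupied => index 15.
Insert 385: h=11, slots 11,12,15 occupied => index 3.
Insert 680: h=0, slot 0 empty => index 0.
Table: [680, ∅, ∅, 385, 820, ∅, ∅, ∅, 76, ∅, ∅, 249, 181, ∅, ∅, 79, ∅]

6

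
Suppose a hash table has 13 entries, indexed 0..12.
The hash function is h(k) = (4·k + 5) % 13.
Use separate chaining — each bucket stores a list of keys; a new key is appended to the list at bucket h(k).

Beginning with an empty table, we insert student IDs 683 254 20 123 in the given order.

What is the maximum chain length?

3

683 -> bucket 7
254 -> bucket 7 (collision)
20 -> bucket 7 (collision)
123 -> bucket 3
Final buckets:
0: _
1: _
2: _
3: 123
4: _
5: _
6: _
7: 683 -> 254 -> 20
8: _
9: _
10: _
11: _
12: _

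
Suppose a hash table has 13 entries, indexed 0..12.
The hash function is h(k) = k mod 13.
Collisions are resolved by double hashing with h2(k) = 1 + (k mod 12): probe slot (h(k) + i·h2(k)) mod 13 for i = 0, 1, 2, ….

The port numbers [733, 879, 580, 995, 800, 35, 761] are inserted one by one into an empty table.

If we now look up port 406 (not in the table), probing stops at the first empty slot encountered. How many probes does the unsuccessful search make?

2

733: h=5 → slot 5
879: h=8 → slot 8
580: h=8, h2=5, probe 8,0 → slot 0
995: h=7 → slot 7
800: h=7, h2=9, probe 7,3 → slot 3
35: h=9 → slot 9
761: h=7, h2=6, probe 7,0,6 → slot 6
Table: [580, ∅, ∅, 800, ∅, 733, 761, 995, 879, 35, ∅, ∅, ∅]
Lookup 406: h=3, h2=11, probe 3,1 → slot 1 empty, not found.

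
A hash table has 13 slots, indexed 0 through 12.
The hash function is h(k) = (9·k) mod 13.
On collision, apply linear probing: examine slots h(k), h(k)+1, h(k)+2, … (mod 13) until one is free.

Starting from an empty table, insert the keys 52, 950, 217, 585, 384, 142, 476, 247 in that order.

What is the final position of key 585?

1

Insert 52: h=0, slot 0 empty → index 0.
Insert 950: h=9, slot 9 empty → index 9.
Insert 217: h=3, slot 3 empty → index 3.
Insert 585: h=0, slot 0 occupied → index 1.
Insert 384: h=11, slot 11 empty → index 11.
Insert 142: h=4, slot 4 empty → index 4.
Insert 476: h=7, slot 7 empty → index 7.
Insert 247: h=0, slots 0,1 occupied → index 2.
Table: [52, 585, 247, 217, 142, ∅, ∅, 476, ∅, 950, ∅, 384, ∅]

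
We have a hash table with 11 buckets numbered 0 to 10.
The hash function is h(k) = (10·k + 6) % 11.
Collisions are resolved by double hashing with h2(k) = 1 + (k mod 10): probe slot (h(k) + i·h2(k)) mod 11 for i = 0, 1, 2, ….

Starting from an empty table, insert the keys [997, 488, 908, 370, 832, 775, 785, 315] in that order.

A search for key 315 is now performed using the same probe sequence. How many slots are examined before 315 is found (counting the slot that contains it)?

4

997 hashes to 10; slot 10 is free => place at 10.
488 hashes to 2; slot 2 is free => place at 2.
908 hashes to 0; slot 0 is free => place at 0.
370 hashes to 10, h2=1; 10,0 taken => place at 1.
832 hashes to 10, h2=3; 10,2 taken => place at 5.
775 hashes to 1, h2=6; 1 taken => place at 7.
785 hashes to 2, h2=6; 2 taken => place at 8.
315 hashes to 10, h2=6; 10,5,0 taken => place at 6.
Table: [908, 370, 488, —, —, 832, 315, 775, 785, —, 997]
Lookup 315: h=10, h2=6, probe 10,5,0,6 → found at 6.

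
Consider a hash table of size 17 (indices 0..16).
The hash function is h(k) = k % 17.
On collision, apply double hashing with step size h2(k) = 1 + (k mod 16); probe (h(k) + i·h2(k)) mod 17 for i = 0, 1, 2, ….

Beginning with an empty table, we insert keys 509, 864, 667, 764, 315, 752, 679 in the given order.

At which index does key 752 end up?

509 hashes to 16; slot 16 is free => place at 16.
864 hashes to 14; slot 14 is free => place at 14.
667 hashes to 4; slot 4 is free => place at 4.
764 hashes to 16, h2=13; 16 taken => place at 12.
315 hashes to 9; slot 9 is free => place at 9.
752 hashes to 4, h2=1; 4 taken => place at 5.
679 hashes to 16, h2=8; 16 taken => place at 7.
Table: [—, —, —, —, 667, 752, —, 679, —, 315, —, —, 764, —, 864, —, 509]

5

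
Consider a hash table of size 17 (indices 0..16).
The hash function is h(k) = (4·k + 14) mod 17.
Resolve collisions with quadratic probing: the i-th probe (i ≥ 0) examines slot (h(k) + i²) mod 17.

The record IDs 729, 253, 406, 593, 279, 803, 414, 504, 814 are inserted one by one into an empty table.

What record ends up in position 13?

729: h=6 → slot 6
253: h=6, probe 6,7 → slot 7
406: h=6, probe 6,7,10 → slot 10
593: h=6, probe 6,7,10,15 → slot 15
279: h=8 → slot 8
803: h=13 → slot 13
414: h=4 → slot 4
504: h=7, probe 7,8,11 → slot 11
814: h=6, probe 6,7,10,15,5 → slot 5
Table: [-, -, -, -, 414, 814, 729, 253, 279, -, 406, 504, -, 803, -, 593, -]

803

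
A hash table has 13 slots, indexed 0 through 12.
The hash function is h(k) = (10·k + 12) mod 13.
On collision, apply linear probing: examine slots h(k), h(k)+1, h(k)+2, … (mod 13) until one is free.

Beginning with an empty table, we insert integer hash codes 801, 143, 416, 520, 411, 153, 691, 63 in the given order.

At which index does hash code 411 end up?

3

801 hashes to 1; slot 1 is free => place at 1.
143 hashes to 12; slot 12 is free => place at 12.
416 hashes to 12; 12 taken => place at 0.
520 hashes to 12; 12,0,1 taken => place at 2.
411 hashes to 1; 1,2 taken => place at 3.
153 hashes to 8; slot 8 is free => place at 8.
691 hashes to 6; slot 6 is free => place at 6.
63 hashes to 5; slot 5 is free => place at 5.
Table: [416, 801, 520, 411, _, 63, 691, _, 153, _, _, _, 143]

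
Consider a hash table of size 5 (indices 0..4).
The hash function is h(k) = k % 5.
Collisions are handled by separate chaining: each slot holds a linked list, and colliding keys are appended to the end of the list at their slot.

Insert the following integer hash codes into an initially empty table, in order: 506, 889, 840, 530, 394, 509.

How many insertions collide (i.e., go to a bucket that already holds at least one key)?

Insert 506: h=1, bucket 1 empty -> new chain.
Insert 889: h=4, bucket 4 empty -> new chain.
Insert 840: h=0, bucket 0 empty -> new chain.
Insert 530: h=0, bucket 0 nonempty -> append to chain.
Insert 394: h=4, bucket 4 nonempty -> append to chain.
Insert 509: h=4, bucket 4 nonempty -> append to chain.
Final buckets:
0: 840 -> 530
1: 506
2: ∅
3: ∅
4: 889 -> 394 -> 509

3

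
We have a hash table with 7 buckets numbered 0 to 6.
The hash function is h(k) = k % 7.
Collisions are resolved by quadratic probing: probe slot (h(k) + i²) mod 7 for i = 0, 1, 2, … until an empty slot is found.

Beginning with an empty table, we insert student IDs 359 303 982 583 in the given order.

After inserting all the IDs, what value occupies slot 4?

583

359 hashes to 2; slot 2 is free => place at 2.
303 hashes to 2; 2 taken => place at 3.
982 hashes to 2; 2,3 taken => place at 6.
583 hashes to 2; 2,3,6 taken => place at 4.
Table: [_, _, 359, 303, 583, _, 982]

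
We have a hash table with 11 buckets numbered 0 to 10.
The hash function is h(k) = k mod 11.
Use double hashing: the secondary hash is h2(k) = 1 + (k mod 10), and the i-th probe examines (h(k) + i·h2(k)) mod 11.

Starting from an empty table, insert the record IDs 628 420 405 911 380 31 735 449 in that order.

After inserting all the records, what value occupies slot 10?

735

Insert 628: h=1, slot 1 empty → index 1.
Insert 420: h=2, slot 2 empty → index 2.
Insert 405: h=9, slot 9 empty → index 9.
Insert 911: h=9, h2=2, slot 9 occupied → index 0.
Insert 380: h=6, slot 6 empty → index 6.
Insert 31: h=9, h2=2, slots 9,0,2 occupied → index 4.
Insert 735: h=9, h2=6, slots 9,4 occupied → index 10.
Insert 449: h=9, h2=10, slot 9 occupied → index 8.
Table: [911, 628, 420, —, 31, —, 380, —, 449, 405, 735]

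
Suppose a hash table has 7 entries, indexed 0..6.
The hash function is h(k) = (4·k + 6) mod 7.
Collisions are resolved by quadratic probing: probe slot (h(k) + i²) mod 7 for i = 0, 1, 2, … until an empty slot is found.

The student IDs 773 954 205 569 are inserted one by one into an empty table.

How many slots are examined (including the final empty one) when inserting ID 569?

4

773: h=4 => slot 4
954: h=0 => slot 0
205: h=0, probe 0,1 => slot 1
569: h=0, probe 0,1,4,2 => slot 2
Table: [954, 205, 569, ∅, 773, ∅, ∅]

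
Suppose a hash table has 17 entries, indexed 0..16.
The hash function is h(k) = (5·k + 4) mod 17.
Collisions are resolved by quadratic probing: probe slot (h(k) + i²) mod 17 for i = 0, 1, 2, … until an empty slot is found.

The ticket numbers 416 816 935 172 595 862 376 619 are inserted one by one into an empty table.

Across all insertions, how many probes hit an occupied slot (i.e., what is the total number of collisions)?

5

Insert 416: h=10, slot 10 empty => index 10.
Insert 816: h=4, slot 4 empty => index 4.
Insert 935: h=4, slot 4 occupied => index 5.
Insert 172: h=14, slot 14 empty => index 14.
Insert 595: h=4, slots 4,5 occupied => index 8.
Insert 862: h=13, slot 13 empty => index 13.
Insert 376: h=14, slot 14 occupied => index 15.
Insert 619: h=5, slot 5 occupied => index 6.
Table: [—, —, —, —, 816, 935, 619, —, 595, —, 416, —, —, 862, 172, 376, —]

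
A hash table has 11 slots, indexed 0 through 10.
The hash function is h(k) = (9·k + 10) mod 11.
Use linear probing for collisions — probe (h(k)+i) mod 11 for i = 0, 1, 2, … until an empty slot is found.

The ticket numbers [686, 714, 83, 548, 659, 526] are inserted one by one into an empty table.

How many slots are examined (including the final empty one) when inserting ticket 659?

686 hashes to 2; slot 2 is free → place at 2.
714 hashes to 1; slot 1 is free → place at 1.
83 hashes to 9; slot 9 is free → place at 9.
548 hashes to 3; slot 3 is free → place at 3.
659 hashes to 1; 1,2,3 taken → place at 4.
526 hashes to 3; 3,4 taken → place at 5.
Table: [_, 714, 686, 548, 659, 526, _, _, _, 83, _]

4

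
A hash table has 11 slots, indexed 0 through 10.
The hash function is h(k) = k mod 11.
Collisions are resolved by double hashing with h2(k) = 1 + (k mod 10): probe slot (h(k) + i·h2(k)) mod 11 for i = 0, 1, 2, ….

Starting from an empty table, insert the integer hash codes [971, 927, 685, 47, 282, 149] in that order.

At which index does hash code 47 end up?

971 hashes to 3; slot 3 is free => place at 3.
927 hashes to 3, h2=8; 3 taken => place at 0.
685 hashes to 3, h2=6; 3 taken => place at 9.
47 hashes to 3, h2=8; 3,0 taken => place at 8.
282 hashes to 7; slot 7 is free => place at 7.
149 hashes to 6; slot 6 is free => place at 6.
Table: [927, ., ., 971, ., ., 149, 282, 47, 685, .]

8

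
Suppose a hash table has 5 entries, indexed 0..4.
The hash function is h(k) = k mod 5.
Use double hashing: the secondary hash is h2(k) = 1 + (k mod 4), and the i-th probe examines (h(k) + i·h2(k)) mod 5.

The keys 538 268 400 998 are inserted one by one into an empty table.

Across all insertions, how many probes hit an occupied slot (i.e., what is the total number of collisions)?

2

538 hashes to 3; slot 3 is free → place at 3.
268 hashes to 3, h2=1; 3 taken → place at 4.
400 hashes to 0; slot 0 is free → place at 0.
998 hashes to 3, h2=3; 3 taken → place at 1.
Table: [400, 998, —, 538, 268]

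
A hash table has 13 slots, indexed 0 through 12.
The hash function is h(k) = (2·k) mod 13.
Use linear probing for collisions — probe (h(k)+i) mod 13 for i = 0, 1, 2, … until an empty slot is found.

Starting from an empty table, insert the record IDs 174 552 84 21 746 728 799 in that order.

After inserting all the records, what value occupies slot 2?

799

174 hashes to 10; slot 10 is free => place at 10.
552 hashes to 12; slot 12 is free => place at 12.
84 hashes to 12; 12 taken => place at 0.
21 hashes to 3; slot 3 is free => place at 3.
746 hashes to 10; 10 taken => place at 11.
728 hashes to 0; 0 taken => place at 1.
799 hashes to 12; 12,0,1 taken => place at 2.
Table: [84, 728, 799, 21, —, —, —, —, —, —, 174, 746, 552]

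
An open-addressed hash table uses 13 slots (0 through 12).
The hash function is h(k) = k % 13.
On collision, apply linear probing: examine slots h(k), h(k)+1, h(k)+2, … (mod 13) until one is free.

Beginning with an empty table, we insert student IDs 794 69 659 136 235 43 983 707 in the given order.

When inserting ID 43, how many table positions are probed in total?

Insert 794: h=1, slot 1 empty => index 1.
Insert 69: h=4, slot 4 empty => index 4.
Insert 659: h=9, slot 9 empty => index 9.
Insert 136: h=6, slot 6 empty => index 6.
Insert 235: h=1, slot 1 occupied => index 2.
Insert 43: h=4, slot 4 occupied => index 5.
Insert 983: h=8, slot 8 empty => index 8.
Insert 707: h=5, slots 5,6 occupied => index 7.
Table: [-, 794, 235, -, 69, 43, 136, 707, 983, 659, -, -, -]

2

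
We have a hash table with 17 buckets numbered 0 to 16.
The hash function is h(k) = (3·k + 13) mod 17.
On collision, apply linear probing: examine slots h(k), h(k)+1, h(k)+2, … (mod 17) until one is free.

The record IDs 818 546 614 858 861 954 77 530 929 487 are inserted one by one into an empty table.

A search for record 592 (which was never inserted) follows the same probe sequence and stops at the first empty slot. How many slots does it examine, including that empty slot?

Insert 818: h=2, slot 2 empty → index 2.
Insert 546: h=2, slot 2 occupied → index 3.
Insert 614: h=2, slots 2,3 occupied → index 4.
Insert 858: h=3, slots 3,4 occupied → index 5.
Insert 861: h=12, slot 12 empty → index 12.
Insert 954: h=2, slots 2,3,4,5 occupied → index 6.
Insert 77: h=6, slot 6 occupied → index 7.
Insert 530: h=5, slots 5,6,7 occupied → index 8.
Insert 929: h=12, slot 12 occupied → index 13.
Insert 487: h=12, slots 12,13 occupied → index 14.
Table: [∅, ∅, 818, 546, 614, 858, 954, 77, 530, ∅, ∅, ∅, 861, 929, 487, ∅, ∅]
Lookup 592: h=4, probe 4,5,6,7,8,9 → slot 9 empty, not found.

6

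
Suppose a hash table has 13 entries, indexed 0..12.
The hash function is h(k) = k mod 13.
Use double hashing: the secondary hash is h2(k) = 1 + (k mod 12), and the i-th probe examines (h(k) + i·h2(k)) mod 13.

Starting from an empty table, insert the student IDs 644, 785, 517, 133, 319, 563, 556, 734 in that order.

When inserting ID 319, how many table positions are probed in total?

2

Insert 644: h=7, slot 7 empty → index 7.
Insert 785: h=5, slot 5 empty → index 5.
Insert 517: h=10, slot 10 empty → index 10.
Insert 133: h=3, slot 3 empty → index 3.
Insert 319: h=7, h2=8, slot 7 occupied → index 2.
Insert 563: h=4, slot 4 empty → index 4.
Insert 556: h=10, h2=5, slots 10,2,7 occupied → index 12.
Insert 734: h=6, slot 6 empty → index 6.
Table: [_, _, 319, 133, 563, 785, 734, 644, _, _, 517, _, 556]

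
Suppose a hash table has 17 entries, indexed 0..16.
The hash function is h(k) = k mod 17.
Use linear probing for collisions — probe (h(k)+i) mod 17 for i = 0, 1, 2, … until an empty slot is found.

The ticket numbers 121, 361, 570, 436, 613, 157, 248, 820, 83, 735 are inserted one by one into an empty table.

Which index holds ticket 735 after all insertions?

7

121: h=2 -> slot 2
361: h=4 -> slot 4
570: h=9 -> slot 9
436: h=11 -> slot 11
613: h=1 -> slot 1
157: h=4, probe 4,5 -> slot 5
248: h=10 -> slot 10
820: h=4, probe 4,5,6 -> slot 6
83: h=15 -> slot 15
735: h=4, probe 4,5,6,7 -> slot 7
Table: [∅, 613, 121, ∅, 361, 157, 820, 735, ∅, 570, 248, 436, ∅, ∅, ∅, 83, ∅]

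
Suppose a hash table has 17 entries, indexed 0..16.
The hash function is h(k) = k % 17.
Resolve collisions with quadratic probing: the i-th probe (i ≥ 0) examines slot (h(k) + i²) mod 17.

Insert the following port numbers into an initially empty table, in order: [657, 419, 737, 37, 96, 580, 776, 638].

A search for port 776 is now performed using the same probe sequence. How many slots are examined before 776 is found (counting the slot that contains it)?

Insert 657: h=11, slot 11 empty -> index 11.
Insert 419: h=11, slot 11 occupied -> index 12.
Insert 737: h=6, slot 6 empty -> index 6.
Insert 37: h=3, slot 3 empty -> index 3.
Insert 96: h=11, slots 11,12 occupied -> index 15.
Insert 580: h=2, slot 2 empty -> index 2.
Insert 776: h=11, slots 11,12,15,3 occupied -> index 10.
Insert 638: h=9, slot 9 empty -> index 9.
Table: [-, -, 580, 37, -, -, 737, -, -, 638, 776, 657, 419, -, -, 96, -]
Lookup 776: h=11, probe 11,12,15,3,10 → found at 10.

5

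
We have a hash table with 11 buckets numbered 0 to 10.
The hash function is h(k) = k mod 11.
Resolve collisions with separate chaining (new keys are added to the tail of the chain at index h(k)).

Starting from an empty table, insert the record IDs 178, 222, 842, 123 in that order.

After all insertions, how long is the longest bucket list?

3

178 -> bucket 2
222 -> bucket 2 (collision)
842 -> bucket 6
123 -> bucket 2 (collision)
Final buckets:
0: _
1: _
2: 178 -> 222 -> 123
3: _
4: _
5: _
6: 842
7: _
8: _
9: _
10: _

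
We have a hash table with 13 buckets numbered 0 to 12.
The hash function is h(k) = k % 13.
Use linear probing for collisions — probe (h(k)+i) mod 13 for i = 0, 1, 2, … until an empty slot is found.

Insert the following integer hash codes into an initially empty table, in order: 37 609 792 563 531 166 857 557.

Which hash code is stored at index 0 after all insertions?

37: h=11 => slot 11
609: h=11, probe 11,12 => slot 12
792: h=12, probe 12,0 => slot 0
563: h=4 => slot 4
531: h=11, probe 11,12,0,1 => slot 1
166: h=10 => slot 10
857: h=12, probe 12,0,1,2 => slot 2
557: h=11, probe 11,12,0,1,2,3 => slot 3
Table: [792, 531, 857, 557, 563, —, —, —, —, —, 166, 37, 609]

792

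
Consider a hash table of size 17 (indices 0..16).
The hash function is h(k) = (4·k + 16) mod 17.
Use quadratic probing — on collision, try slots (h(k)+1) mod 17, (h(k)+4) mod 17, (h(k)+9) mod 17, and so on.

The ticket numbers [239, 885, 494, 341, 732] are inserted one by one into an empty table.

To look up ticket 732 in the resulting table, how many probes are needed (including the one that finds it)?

239 hashes to 3; slot 3 is free -> place at 3.
885 hashes to 3; 3 taken -> place at 4.
494 hashes to 3; 3,4 taken -> place at 7.
341 hashes to 3; 3,4,7 taken -> place at 12.
732 hashes to 3; 3,4,7,12 taken -> place at 2.
Table: [-, -, 732, 239, 885, -, -, 494, -, -, -, -, 341, -, -, -, -]
Lookup 732: h=3, probe 3,4,7,12,2 → found at 2.

5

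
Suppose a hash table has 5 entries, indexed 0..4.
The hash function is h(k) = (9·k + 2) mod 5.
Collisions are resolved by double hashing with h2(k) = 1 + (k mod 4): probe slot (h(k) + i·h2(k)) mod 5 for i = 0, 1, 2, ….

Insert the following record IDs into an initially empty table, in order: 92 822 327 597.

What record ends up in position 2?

Insert 92: h=0, slot 0 empty -> index 0.
Insert 822: h=0, h2=3, slot 0 occupied -> index 3.
Insert 327: h=0, h2=4, slot 0 occupied -> index 4.
Insert 597: h=0, h2=2, slot 0 occupied -> index 2.
Table: [92, ∅, 597, 822, 327]

597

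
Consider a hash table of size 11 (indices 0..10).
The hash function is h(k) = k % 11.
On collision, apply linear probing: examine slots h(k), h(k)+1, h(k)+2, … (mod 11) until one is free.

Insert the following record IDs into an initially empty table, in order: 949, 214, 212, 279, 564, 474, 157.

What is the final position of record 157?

949: h=3 -> slot 3
214: h=5 -> slot 5
212: h=3, probe 3,4 -> slot 4
279: h=4, probe 4,5,6 -> slot 6
564: h=3, probe 3,4,5,6,7 -> slot 7
474: h=1 -> slot 1
157: h=3, probe 3,4,5,6,7,8 -> slot 8
Table: [., 474, ., 949, 212, 214, 279, 564, 157, ., .]

8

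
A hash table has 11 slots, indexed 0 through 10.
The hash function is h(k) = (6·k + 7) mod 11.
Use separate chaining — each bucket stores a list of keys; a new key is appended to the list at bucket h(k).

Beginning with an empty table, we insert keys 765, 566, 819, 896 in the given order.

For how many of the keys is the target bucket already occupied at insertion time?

Insert 765: h=10, bucket 10 empty -> new chain.
Insert 566: h=4, bucket 4 empty -> new chain.
Insert 819: h=4, bucket 4 nonempty -> append to chain.
Insert 896: h=4, bucket 4 nonempty -> append to chain.
Final buckets:
0: —
1: —
2: —
3: —
4: 566 -> 819 -> 896
5: —
6: —
7: —
8: —
9: —
10: 765

2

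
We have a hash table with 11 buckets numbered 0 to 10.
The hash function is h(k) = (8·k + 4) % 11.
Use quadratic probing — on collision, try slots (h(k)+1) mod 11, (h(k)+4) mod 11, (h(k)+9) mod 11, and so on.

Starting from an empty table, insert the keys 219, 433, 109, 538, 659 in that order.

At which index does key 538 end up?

219 hashes to 7; slot 7 is free -> place at 7.
433 hashes to 3; slot 3 is free -> place at 3.
109 hashes to 7; 7 taken -> place at 8.
538 hashes to 7; 7,8 taken -> place at 0.
659 hashes to 7; 7,8,0 taken -> place at 5.
Table: [538, -, -, 433, -, 659, -, 219, 109, -, -]

0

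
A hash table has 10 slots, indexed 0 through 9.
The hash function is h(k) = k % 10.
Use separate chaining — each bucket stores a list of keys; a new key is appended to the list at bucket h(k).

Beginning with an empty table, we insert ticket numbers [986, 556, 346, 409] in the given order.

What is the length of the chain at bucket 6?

986 → bucket 6
556 → bucket 6 (collision)
346 → bucket 6 (collision)
409 → bucket 9
Final buckets:
0: .
1: .
2: .
3: .
4: .
5: .
6: 986 -> 556 -> 346
7: .
8: .
9: 409

3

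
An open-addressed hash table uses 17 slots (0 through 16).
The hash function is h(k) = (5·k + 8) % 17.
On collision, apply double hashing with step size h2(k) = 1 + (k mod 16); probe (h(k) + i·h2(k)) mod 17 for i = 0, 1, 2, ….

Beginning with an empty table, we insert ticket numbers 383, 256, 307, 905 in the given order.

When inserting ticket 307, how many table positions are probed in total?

383: h=2 => slot 2
256: h=13 => slot 13
307: h=13, h2=4, probe 13,0 => slot 0
905: h=11 => slot 11
Table: [307, ∅, 383, ∅, ∅, ∅, ∅, ∅, ∅, ∅, ∅, 905, ∅, 256, ∅, ∅, ∅]

2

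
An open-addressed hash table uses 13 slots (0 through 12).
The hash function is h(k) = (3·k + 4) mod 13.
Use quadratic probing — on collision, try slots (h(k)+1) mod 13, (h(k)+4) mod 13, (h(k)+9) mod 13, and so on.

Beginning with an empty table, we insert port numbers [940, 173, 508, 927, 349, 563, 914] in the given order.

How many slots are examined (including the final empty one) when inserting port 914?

Insert 940: h=3, slot 3 empty → index 3.
Insert 173: h=3, slot 3 occupied → index 4.
Insert 508: h=7, slot 7 empty → index 7.
Insert 927: h=3, slots 3,4,7 occupied → index 12.
Insert 349: h=11, slot 11 empty → index 11.
Insert 563: h=3, slots 3,4,7,12 occupied → index 6.
Insert 914: h=3, slots 3,4,7,12,6 occupied → index 2.
Table: [∅, ∅, 914, 940, 173, ∅, 563, 508, ∅, ∅, ∅, 349, 927]

6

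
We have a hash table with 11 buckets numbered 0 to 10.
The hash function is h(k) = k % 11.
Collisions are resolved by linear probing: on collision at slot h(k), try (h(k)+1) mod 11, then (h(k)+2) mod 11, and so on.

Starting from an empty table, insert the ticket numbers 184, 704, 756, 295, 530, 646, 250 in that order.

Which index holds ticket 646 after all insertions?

1

184 hashes to 8; slot 8 is free => place at 8.
704 hashes to 0; slot 0 is free => place at 0.
756 hashes to 8; 8 taken => place at 9.
295 hashes to 9; 9 taken => place at 10.
530 hashes to 2; slot 2 is free => place at 2.
646 hashes to 8; 8,9,10,0 taken => place at 1.
250 hashes to 8; 8,9,10,0,1,2 taken => place at 3.
Table: [704, 646, 530, 250, ., ., ., ., 184, 756, 295]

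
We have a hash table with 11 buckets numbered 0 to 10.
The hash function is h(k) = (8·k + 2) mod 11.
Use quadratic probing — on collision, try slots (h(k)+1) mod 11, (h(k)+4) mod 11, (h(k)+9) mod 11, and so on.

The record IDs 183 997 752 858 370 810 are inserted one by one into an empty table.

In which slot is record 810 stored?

8

183 hashes to 3; slot 3 is free → place at 3.
997 hashes to 3; 3 taken → place at 4.
752 hashes to 1; slot 1 is free → place at 1.
858 hashes to 2; slot 2 is free → place at 2.
370 hashes to 3; 3,4 taken → place at 7.
810 hashes to 3; 3,4,7,1 taken → place at 8.
Table: [-, 752, 858, 183, 997, -, -, 370, 810, -, -]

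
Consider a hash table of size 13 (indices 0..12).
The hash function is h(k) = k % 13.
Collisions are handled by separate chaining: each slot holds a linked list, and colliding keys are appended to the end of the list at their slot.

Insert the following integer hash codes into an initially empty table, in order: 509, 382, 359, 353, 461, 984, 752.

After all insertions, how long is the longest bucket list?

2

Insert 509: h=2, bucket 2 empty -> new chain.
Insert 382: h=5, bucket 5 empty -> new chain.
Insert 359: h=8, bucket 8 empty -> new chain.
Insert 353: h=2, bucket 2 nonempty -> append to chain.
Insert 461: h=6, bucket 6 empty -> new chain.
Insert 984: h=9, bucket 9 empty -> new chain.
Insert 752: h=11, bucket 11 empty -> new chain.
Final buckets:
0: ∅
1: ∅
2: 509 -> 353
3: ∅
4: ∅
5: 382
6: 461
7: ∅
8: 359
9: 984
10: ∅
11: 752
12: ∅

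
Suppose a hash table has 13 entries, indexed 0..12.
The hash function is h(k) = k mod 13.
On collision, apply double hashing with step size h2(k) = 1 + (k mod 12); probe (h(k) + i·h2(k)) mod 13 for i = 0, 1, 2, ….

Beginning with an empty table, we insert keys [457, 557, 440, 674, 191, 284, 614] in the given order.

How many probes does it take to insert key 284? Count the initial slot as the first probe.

3

457: h=2 => slot 2
557: h=11 => slot 11
440: h=11, h2=9, probe 11,7 => slot 7
674: h=11, h2=3, probe 11,1 => slot 1
191: h=9 => slot 9
284: h=11, h2=9, probe 11,7,3 => slot 3
614: h=3, h2=3, probe 3,6 => slot 6
Table: [., 674, 457, 284, ., ., 614, 440, ., 191, ., 557, .]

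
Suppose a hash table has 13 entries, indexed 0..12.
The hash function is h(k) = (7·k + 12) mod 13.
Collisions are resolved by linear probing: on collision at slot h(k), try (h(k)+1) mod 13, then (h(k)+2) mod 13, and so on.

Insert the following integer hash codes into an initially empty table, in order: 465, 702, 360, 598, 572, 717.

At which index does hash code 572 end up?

465: h=4 → slot 4
702: h=12 → slot 12
360: h=10 → slot 10
598: h=12, probe 12,0 → slot 0
572: h=12, probe 12,0,1 → slot 1
717: h=0, probe 0,1,2 → slot 2
Table: [598, 572, 717, ∅, 465, ∅, ∅, ∅, ∅, ∅, 360, ∅, 702]

1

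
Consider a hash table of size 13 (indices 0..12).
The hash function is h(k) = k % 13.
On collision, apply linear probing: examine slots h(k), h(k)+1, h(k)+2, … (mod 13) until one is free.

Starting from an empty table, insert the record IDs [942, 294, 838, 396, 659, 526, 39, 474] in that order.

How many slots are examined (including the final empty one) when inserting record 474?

7

Insert 942: h=6, slot 6 empty -> index 6.
Insert 294: h=8, slot 8 empty -> index 8.
Insert 838: h=6, slot 6 occupied -> index 7.
Insert 396: h=6, slots 6,7,8 occupied -> index 9.
Insert 659: h=9, slot 9 occupied -> index 10.
Insert 526: h=6, slots 6,7,8,9,10 occupied -> index 11.
Insert 39: h=0, slot 0 empty -> index 0.
Insert 474: h=6, slots 6,7,8,9,10,11 occupied -> index 12.
Table: [39, _, _, _, _, _, 942, 838, 294, 396, 659, 526, 474]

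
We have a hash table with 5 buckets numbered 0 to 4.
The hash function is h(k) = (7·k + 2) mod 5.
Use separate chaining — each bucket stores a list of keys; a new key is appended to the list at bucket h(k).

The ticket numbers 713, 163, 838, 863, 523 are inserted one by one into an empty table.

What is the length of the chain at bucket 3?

Insert 713: h=3, bucket 3 empty → new chain.
Insert 163: h=3, bucket 3 nonempty → append to chain.
Insert 838: h=3, bucket 3 nonempty → append to chain.
Insert 863: h=3, bucket 3 nonempty → append to chain.
Insert 523: h=3, bucket 3 nonempty → append to chain.
Final buckets:
0: _
1: _
2: _
3: 713 -> 163 -> 838 -> 863 -> 523
4: _

5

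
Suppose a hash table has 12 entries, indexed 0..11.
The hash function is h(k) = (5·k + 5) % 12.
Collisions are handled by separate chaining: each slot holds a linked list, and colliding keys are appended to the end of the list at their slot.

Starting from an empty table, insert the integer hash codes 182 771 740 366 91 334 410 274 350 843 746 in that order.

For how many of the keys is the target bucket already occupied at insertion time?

5

Insert 182: h=3, bucket 3 empty -> new chain.
Insert 771: h=8, bucket 8 empty -> new chain.
Insert 740: h=9, bucket 9 empty -> new chain.
Insert 366: h=11, bucket 11 empty -> new chain.
Insert 91: h=4, bucket 4 empty -> new chain.
Insert 334: h=7, bucket 7 empty -> new chain.
Insert 410: h=3, bucket 3 nonempty -> append to chain.
Insert 274: h=7, bucket 7 nonempty -> append to chain.
Insert 350: h=3, bucket 3 nonempty -> append to chain.
Insert 843: h=8, bucket 8 nonempty -> append to chain.
Insert 746: h=3, bucket 3 nonempty -> append to chain.
Final buckets:
0: —
1: —
2: —
3: 182 -> 410 -> 350 -> 746
4: 91
5: —
6: —
7: 334 -> 274
8: 771 -> 843
9: 740
10: —
11: 366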